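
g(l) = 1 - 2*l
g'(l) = -2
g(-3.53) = 8.06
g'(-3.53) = -2.00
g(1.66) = -2.32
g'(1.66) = -2.00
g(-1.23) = 3.46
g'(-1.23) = -2.00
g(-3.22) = 7.44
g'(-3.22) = -2.00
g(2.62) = -4.24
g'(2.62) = -2.00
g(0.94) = -0.88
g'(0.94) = -2.00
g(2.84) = -4.68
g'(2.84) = -2.00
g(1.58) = -2.16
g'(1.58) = -2.00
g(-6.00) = 13.00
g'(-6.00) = -2.00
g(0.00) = 1.00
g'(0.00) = -2.00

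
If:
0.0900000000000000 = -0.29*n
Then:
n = -0.31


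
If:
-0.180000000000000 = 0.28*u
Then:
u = -0.64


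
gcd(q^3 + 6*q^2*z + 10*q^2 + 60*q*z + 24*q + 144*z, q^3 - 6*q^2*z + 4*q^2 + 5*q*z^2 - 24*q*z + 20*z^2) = q + 4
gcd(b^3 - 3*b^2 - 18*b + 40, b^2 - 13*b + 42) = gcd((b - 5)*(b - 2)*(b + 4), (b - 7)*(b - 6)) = 1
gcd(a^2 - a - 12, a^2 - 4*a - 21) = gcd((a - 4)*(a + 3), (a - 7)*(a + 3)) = a + 3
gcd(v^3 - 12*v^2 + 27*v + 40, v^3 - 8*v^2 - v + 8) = v^2 - 7*v - 8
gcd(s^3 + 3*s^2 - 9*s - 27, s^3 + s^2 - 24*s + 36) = s - 3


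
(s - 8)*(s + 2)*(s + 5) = s^3 - s^2 - 46*s - 80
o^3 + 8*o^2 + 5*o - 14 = (o - 1)*(o + 2)*(o + 7)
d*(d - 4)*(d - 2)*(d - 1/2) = d^4 - 13*d^3/2 + 11*d^2 - 4*d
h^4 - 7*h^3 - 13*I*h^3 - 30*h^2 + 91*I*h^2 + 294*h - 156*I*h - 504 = (h - 4)*(h - 3)*(h - 7*I)*(h - 6*I)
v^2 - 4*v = v*(v - 4)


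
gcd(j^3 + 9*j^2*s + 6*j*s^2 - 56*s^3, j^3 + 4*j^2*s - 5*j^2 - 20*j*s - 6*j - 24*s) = j + 4*s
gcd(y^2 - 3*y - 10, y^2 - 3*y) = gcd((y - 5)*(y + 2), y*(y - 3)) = 1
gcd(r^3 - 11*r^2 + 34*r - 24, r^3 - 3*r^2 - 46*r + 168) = r^2 - 10*r + 24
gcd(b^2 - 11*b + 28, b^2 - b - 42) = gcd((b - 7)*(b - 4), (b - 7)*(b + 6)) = b - 7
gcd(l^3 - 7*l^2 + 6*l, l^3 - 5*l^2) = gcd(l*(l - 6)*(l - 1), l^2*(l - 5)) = l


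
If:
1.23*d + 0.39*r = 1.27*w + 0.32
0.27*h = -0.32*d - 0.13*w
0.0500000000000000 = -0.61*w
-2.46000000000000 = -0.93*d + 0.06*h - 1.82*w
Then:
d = 2.61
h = -3.05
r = -7.67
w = -0.08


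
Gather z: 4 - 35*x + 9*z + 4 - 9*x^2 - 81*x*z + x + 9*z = -9*x^2 - 34*x + z*(18 - 81*x) + 8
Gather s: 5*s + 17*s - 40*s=-18*s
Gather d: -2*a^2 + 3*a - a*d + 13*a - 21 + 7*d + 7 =-2*a^2 + 16*a + d*(7 - a) - 14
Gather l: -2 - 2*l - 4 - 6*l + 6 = -8*l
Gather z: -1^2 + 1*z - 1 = z - 2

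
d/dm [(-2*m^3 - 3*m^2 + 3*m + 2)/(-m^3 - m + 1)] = (-3*m^4 + 10*m^3 + 3*m^2 - 6*m + 5)/(m^6 + 2*m^4 - 2*m^3 + m^2 - 2*m + 1)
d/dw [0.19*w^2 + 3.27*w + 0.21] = 0.38*w + 3.27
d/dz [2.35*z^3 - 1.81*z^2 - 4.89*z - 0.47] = 7.05*z^2 - 3.62*z - 4.89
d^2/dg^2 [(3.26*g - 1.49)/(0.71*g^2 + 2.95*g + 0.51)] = ((1.42*g + 2.95)*(2.84*g + 5.9)*(3.26*g - 1.49) - (13.8876*g + 17.1182)*(0.71*g^2 + 2.95*g + 0.51))/(0.71*g^2 + 2.95*g + 0.51)^3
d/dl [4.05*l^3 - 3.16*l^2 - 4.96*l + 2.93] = 12.15*l^2 - 6.32*l - 4.96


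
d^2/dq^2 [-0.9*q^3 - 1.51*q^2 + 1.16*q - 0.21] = -5.4*q - 3.02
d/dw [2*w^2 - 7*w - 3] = 4*w - 7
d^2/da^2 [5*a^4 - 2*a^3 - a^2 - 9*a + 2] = 60*a^2 - 12*a - 2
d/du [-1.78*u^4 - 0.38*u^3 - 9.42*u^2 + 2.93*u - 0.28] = -7.12*u^3 - 1.14*u^2 - 18.84*u + 2.93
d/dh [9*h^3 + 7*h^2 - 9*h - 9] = 27*h^2 + 14*h - 9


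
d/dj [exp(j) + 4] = exp(j)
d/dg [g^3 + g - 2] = 3*g^2 + 1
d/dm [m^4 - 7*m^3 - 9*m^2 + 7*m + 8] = 4*m^3 - 21*m^2 - 18*m + 7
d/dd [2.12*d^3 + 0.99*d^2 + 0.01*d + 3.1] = 6.36*d^2 + 1.98*d + 0.01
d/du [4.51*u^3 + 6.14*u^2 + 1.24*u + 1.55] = 13.53*u^2 + 12.28*u + 1.24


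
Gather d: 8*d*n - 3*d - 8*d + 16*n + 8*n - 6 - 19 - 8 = d*(8*n - 11) + 24*n - 33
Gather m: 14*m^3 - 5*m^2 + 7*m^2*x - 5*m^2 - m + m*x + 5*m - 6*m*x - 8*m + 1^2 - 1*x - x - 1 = 14*m^3 + m^2*(7*x - 10) + m*(-5*x - 4) - 2*x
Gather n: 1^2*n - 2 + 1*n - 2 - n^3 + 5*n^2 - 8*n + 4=-n^3 + 5*n^2 - 6*n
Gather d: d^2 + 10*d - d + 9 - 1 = d^2 + 9*d + 8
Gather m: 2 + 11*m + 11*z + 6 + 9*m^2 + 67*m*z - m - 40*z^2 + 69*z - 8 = 9*m^2 + m*(67*z + 10) - 40*z^2 + 80*z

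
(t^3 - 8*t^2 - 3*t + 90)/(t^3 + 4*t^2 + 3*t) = (t^2 - 11*t + 30)/(t*(t + 1))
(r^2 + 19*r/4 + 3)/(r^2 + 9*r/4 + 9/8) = 2*(r + 4)/(2*r + 3)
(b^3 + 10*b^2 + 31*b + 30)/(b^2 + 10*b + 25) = (b^2 + 5*b + 6)/(b + 5)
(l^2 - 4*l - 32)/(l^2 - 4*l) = (l^2 - 4*l - 32)/(l*(l - 4))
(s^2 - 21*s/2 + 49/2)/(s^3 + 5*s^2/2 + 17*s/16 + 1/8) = 8*(2*s^2 - 21*s + 49)/(16*s^3 + 40*s^2 + 17*s + 2)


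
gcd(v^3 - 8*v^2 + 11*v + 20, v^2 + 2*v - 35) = v - 5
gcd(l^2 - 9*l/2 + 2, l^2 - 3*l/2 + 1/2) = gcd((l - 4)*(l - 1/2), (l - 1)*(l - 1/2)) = l - 1/2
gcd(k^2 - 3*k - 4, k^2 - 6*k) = 1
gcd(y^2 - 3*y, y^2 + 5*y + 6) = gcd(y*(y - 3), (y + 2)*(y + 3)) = 1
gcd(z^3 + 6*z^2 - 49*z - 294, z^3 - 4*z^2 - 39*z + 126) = z^2 - z - 42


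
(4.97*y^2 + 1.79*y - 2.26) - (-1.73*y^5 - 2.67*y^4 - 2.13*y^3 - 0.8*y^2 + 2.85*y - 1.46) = 1.73*y^5 + 2.67*y^4 + 2.13*y^3 + 5.77*y^2 - 1.06*y - 0.8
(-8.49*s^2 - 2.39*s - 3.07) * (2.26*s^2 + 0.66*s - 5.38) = -19.1874*s^4 - 11.0048*s^3 + 37.1606*s^2 + 10.832*s + 16.5166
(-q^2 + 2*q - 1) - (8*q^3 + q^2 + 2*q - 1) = -8*q^3 - 2*q^2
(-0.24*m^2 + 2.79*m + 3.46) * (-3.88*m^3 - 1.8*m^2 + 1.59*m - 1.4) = 0.9312*m^5 - 10.3932*m^4 - 18.8284*m^3 - 1.4559*m^2 + 1.5954*m - 4.844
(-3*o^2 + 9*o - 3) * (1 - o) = 3*o^3 - 12*o^2 + 12*o - 3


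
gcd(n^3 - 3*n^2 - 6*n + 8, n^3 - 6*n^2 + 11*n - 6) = n - 1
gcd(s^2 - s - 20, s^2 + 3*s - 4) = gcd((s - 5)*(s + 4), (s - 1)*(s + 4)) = s + 4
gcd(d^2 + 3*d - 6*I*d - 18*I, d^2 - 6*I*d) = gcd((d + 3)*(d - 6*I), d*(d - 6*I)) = d - 6*I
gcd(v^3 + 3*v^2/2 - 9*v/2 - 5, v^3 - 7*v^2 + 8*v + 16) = v + 1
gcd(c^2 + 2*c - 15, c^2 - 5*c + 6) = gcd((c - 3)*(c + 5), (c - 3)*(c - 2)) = c - 3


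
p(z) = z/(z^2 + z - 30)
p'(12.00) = -0.01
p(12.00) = 0.10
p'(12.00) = -0.01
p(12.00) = 0.10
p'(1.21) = -0.04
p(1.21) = -0.04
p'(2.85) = -0.11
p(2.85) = -0.15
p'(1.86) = -0.05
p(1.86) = -0.08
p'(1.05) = -0.04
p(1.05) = -0.04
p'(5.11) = -37.57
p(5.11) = 4.18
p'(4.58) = -2.58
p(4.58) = -1.03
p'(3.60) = -0.24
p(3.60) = -0.27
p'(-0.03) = -0.03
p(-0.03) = 0.00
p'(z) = z*(-2*z - 1)/(z^2 + z - 30)^2 + 1/(z^2 + z - 30) = (z^2 - z*(2*z + 1) + z - 30)/(z^2 + z - 30)^2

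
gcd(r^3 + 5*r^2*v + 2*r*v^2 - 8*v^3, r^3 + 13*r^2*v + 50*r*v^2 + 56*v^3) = r^2 + 6*r*v + 8*v^2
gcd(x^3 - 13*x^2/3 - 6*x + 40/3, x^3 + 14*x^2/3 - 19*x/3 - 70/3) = x + 2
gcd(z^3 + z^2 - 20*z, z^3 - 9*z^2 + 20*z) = z^2 - 4*z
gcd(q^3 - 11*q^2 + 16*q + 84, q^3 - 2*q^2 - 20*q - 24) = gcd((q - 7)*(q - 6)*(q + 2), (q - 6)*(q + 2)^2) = q^2 - 4*q - 12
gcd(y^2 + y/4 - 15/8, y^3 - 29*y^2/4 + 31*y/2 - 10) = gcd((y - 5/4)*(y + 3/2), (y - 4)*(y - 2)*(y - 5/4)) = y - 5/4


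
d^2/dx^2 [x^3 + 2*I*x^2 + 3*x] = 6*x + 4*I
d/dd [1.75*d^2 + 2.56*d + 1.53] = 3.5*d + 2.56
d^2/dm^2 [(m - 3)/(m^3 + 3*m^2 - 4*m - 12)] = 2*((m - 3)*(3*m^2 + 6*m - 4)^2 + (-3*m^2 - 6*m - 3*(m - 3)*(m + 1) + 4)*(m^3 + 3*m^2 - 4*m - 12))/(m^3 + 3*m^2 - 4*m - 12)^3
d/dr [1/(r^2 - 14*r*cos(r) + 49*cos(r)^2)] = -(14*sin(r) + 2)/(r - 7*cos(r))^3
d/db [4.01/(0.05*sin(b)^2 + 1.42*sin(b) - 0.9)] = -(0.401*sin(b) + 5.6942)*cos(b)/(0.05*sin(b)^2 + 1.42*sin(b) - 0.9)^2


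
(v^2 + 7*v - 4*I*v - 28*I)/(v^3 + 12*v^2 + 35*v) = (v - 4*I)/(v*(v + 5))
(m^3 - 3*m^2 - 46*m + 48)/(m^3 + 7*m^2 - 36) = (m^2 - 9*m + 8)/(m^2 + m - 6)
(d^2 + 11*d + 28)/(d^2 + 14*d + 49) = (d + 4)/(d + 7)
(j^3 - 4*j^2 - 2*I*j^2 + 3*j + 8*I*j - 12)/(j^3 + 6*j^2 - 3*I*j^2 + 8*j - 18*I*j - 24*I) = (j^2 + j*(-4 + I) - 4*I)/(j^2 + 6*j + 8)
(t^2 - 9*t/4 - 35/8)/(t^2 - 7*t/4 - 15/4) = (t - 7/2)/(t - 3)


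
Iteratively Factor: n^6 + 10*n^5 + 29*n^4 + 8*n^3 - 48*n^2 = (n)*(n^5 + 10*n^4 + 29*n^3 + 8*n^2 - 48*n) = n^2*(n^4 + 10*n^3 + 29*n^2 + 8*n - 48) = n^2*(n + 4)*(n^3 + 6*n^2 + 5*n - 12) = n^2*(n + 4)^2*(n^2 + 2*n - 3) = n^2*(n - 1)*(n + 4)^2*(n + 3)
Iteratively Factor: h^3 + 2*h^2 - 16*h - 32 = (h + 2)*(h^2 - 16) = (h + 2)*(h + 4)*(h - 4)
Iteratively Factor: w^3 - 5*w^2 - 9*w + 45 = (w - 5)*(w^2 - 9) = (w - 5)*(w + 3)*(w - 3)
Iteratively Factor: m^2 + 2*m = (m + 2)*(m)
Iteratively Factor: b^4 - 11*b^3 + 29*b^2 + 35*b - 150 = (b + 2)*(b^3 - 13*b^2 + 55*b - 75) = (b - 3)*(b + 2)*(b^2 - 10*b + 25) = (b - 5)*(b - 3)*(b + 2)*(b - 5)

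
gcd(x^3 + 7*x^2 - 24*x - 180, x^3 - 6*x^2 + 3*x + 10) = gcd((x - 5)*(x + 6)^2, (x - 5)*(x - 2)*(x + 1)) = x - 5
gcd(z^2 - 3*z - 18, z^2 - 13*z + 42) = z - 6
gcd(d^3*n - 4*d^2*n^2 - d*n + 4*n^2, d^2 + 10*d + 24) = 1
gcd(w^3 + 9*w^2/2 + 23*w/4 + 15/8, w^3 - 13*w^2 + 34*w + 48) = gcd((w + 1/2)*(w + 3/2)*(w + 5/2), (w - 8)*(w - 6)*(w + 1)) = 1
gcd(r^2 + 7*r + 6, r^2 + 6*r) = r + 6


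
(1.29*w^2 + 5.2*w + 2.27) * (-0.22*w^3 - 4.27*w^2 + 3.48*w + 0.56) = -0.2838*w^5 - 6.6523*w^4 - 18.2142*w^3 + 9.1255*w^2 + 10.8116*w + 1.2712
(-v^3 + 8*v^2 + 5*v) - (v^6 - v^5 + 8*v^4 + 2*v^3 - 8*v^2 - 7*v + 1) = -v^6 + v^5 - 8*v^4 - 3*v^3 + 16*v^2 + 12*v - 1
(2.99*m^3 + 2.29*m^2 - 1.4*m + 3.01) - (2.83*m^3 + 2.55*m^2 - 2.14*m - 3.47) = 0.16*m^3 - 0.26*m^2 + 0.74*m + 6.48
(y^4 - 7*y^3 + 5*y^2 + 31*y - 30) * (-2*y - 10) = -2*y^5 + 4*y^4 + 60*y^3 - 112*y^2 - 250*y + 300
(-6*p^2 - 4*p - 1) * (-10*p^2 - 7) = 60*p^4 + 40*p^3 + 52*p^2 + 28*p + 7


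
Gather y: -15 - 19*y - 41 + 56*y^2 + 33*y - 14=56*y^2 + 14*y - 70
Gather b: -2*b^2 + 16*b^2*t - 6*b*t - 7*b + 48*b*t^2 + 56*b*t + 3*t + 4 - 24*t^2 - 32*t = b^2*(16*t - 2) + b*(48*t^2 + 50*t - 7) - 24*t^2 - 29*t + 4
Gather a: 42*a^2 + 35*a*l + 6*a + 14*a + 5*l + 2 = 42*a^2 + a*(35*l + 20) + 5*l + 2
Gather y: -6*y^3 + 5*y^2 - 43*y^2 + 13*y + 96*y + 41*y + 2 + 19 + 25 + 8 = -6*y^3 - 38*y^2 + 150*y + 54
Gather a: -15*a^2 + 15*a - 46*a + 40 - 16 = -15*a^2 - 31*a + 24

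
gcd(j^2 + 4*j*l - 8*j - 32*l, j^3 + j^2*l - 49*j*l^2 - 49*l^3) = 1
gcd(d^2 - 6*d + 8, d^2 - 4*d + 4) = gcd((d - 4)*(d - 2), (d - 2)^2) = d - 2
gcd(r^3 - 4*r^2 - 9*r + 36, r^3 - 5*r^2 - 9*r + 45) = r^2 - 9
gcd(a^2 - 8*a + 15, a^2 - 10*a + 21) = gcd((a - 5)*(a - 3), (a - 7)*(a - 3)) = a - 3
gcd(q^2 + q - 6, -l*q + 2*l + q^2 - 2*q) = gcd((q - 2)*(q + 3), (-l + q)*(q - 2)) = q - 2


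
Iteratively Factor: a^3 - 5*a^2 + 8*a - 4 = (a - 2)*(a^2 - 3*a + 2) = (a - 2)*(a - 1)*(a - 2)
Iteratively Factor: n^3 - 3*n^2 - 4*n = (n - 4)*(n^2 + n) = (n - 4)*(n + 1)*(n)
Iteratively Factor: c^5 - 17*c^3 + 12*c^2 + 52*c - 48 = (c + 2)*(c^4 - 2*c^3 - 13*c^2 + 38*c - 24) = (c - 1)*(c + 2)*(c^3 - c^2 - 14*c + 24) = (c - 2)*(c - 1)*(c + 2)*(c^2 + c - 12) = (c - 3)*(c - 2)*(c - 1)*(c + 2)*(c + 4)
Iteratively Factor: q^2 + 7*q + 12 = (q + 4)*(q + 3)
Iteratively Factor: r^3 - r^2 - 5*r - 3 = (r + 1)*(r^2 - 2*r - 3) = (r - 3)*(r + 1)*(r + 1)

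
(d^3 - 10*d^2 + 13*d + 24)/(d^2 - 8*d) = d - 2 - 3/d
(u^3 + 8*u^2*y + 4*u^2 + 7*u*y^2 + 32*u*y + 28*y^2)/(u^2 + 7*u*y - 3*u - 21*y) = (u^2 + u*y + 4*u + 4*y)/(u - 3)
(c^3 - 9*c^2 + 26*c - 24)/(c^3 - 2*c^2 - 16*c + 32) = (c - 3)/(c + 4)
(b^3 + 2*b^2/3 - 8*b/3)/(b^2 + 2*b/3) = (3*b^2 + 2*b - 8)/(3*b + 2)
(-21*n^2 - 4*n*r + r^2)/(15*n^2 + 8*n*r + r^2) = (-7*n + r)/(5*n + r)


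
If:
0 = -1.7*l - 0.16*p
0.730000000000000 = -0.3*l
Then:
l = -2.43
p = 25.85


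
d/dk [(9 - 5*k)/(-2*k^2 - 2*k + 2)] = (5*k^2 + 5*k - (2*k + 1)*(5*k - 9) - 5)/(2*(k^2 + k - 1)^2)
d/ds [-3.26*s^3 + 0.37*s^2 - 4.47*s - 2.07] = -9.78*s^2 + 0.74*s - 4.47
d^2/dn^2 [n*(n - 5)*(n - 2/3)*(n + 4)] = 12*n^2 - 10*n - 116/3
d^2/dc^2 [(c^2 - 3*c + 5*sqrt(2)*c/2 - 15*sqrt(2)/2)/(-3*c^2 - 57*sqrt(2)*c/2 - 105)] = 2*(12*c^3 + 28*sqrt(2)*c^3 + 90*sqrt(2)*c^2 + 420*c^2 + 450*c + 1050*sqrt(2)*c + 375*sqrt(2) + 1750)/(3*(4*c^6 + 114*sqrt(2)*c^5 + 2586*c^4 + 14839*sqrt(2)*c^3 + 90510*c^2 + 139650*sqrt(2)*c + 171500))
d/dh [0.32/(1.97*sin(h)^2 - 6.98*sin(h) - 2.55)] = (2.2336 - 1.2608*sin(h))*cos(h)/(-1.97*sin(h)^2 + 6.98*sin(h) + 2.55)^2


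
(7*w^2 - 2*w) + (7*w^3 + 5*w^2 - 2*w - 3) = 7*w^3 + 12*w^2 - 4*w - 3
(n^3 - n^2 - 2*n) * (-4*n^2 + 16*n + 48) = -4*n^5 + 20*n^4 + 40*n^3 - 80*n^2 - 96*n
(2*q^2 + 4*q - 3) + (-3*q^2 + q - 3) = -q^2 + 5*q - 6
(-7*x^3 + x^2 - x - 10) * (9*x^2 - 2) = -63*x^5 + 9*x^4 + 5*x^3 - 92*x^2 + 2*x + 20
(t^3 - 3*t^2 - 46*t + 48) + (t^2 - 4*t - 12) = t^3 - 2*t^2 - 50*t + 36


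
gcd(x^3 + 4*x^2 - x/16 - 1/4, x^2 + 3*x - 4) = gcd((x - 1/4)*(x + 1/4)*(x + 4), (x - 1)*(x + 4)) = x + 4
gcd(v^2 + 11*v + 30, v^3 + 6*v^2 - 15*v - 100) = v + 5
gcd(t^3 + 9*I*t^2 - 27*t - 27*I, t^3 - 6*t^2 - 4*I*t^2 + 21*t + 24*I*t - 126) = t + 3*I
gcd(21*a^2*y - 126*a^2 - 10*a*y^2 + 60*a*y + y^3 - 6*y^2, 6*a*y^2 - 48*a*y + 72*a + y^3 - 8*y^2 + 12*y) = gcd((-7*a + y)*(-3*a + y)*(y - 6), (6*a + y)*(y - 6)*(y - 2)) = y - 6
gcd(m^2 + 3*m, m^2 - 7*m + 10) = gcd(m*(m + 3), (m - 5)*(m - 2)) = 1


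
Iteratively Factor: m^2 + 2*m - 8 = (m - 2)*(m + 4)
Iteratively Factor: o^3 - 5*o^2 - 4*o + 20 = (o - 2)*(o^2 - 3*o - 10) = (o - 5)*(o - 2)*(o + 2)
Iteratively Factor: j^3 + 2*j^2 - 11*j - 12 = (j + 4)*(j^2 - 2*j - 3) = (j - 3)*(j + 4)*(j + 1)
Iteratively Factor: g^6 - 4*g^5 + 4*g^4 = (g)*(g^5 - 4*g^4 + 4*g^3) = g*(g - 2)*(g^4 - 2*g^3) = g^2*(g - 2)*(g^3 - 2*g^2) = g^2*(g - 2)^2*(g^2) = g^3*(g - 2)^2*(g)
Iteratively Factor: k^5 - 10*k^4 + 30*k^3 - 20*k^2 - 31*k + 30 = (k - 1)*(k^4 - 9*k^3 + 21*k^2 + k - 30) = (k - 2)*(k - 1)*(k^3 - 7*k^2 + 7*k + 15) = (k - 3)*(k - 2)*(k - 1)*(k^2 - 4*k - 5) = (k - 3)*(k - 2)*(k - 1)*(k + 1)*(k - 5)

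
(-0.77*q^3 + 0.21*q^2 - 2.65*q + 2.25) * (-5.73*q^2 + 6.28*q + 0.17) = 4.4121*q^5 - 6.0389*q^4 + 16.3724*q^3 - 29.4988*q^2 + 13.6795*q + 0.3825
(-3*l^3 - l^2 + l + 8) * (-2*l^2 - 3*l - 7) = 6*l^5 + 11*l^4 + 22*l^3 - 12*l^2 - 31*l - 56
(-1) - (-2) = 1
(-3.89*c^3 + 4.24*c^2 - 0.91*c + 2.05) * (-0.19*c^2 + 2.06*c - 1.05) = 0.7391*c^5 - 8.819*c^4 + 12.9918*c^3 - 6.7161*c^2 + 5.1785*c - 2.1525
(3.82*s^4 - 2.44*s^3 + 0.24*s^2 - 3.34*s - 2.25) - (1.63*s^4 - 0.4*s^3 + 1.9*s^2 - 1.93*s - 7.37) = 2.19*s^4 - 2.04*s^3 - 1.66*s^2 - 1.41*s + 5.12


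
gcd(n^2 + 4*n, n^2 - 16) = n + 4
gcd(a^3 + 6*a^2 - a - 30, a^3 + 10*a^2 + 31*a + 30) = a^2 + 8*a + 15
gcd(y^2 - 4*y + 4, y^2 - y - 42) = 1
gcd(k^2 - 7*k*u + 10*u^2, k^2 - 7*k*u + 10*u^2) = k^2 - 7*k*u + 10*u^2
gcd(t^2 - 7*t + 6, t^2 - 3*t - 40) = 1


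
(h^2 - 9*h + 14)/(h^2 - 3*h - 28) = (h - 2)/(h + 4)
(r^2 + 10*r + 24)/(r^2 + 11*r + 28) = (r + 6)/(r + 7)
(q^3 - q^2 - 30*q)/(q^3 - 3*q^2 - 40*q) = (q - 6)/(q - 8)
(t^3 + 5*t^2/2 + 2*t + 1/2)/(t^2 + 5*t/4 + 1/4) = 2*(2*t^2 + 3*t + 1)/(4*t + 1)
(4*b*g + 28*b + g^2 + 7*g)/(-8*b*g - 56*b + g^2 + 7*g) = (-4*b - g)/(8*b - g)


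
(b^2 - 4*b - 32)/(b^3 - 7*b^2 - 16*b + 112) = (b - 8)/(b^2 - 11*b + 28)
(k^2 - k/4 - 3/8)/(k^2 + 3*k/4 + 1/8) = (4*k - 3)/(4*k + 1)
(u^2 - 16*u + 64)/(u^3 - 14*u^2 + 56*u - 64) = (u - 8)/(u^2 - 6*u + 8)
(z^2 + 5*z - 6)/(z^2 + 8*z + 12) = (z - 1)/(z + 2)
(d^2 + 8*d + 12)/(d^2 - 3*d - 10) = (d + 6)/(d - 5)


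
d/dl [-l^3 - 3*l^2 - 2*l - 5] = -3*l^2 - 6*l - 2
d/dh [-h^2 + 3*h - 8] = 3 - 2*h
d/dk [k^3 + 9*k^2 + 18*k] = 3*k^2 + 18*k + 18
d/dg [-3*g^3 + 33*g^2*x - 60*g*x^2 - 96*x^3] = -9*g^2 + 66*g*x - 60*x^2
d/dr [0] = 0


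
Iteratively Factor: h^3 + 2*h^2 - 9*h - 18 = (h + 2)*(h^2 - 9) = (h - 3)*(h + 2)*(h + 3)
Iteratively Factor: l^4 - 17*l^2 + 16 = (l + 4)*(l^3 - 4*l^2 - l + 4) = (l + 1)*(l + 4)*(l^2 - 5*l + 4) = (l - 1)*(l + 1)*(l + 4)*(l - 4)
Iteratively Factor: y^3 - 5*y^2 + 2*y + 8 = (y - 2)*(y^2 - 3*y - 4) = (y - 2)*(y + 1)*(y - 4)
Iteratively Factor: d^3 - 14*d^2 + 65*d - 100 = (d - 5)*(d^2 - 9*d + 20) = (d - 5)*(d - 4)*(d - 5)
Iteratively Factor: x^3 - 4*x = (x)*(x^2 - 4) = x*(x + 2)*(x - 2)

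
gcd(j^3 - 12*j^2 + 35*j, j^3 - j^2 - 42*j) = j^2 - 7*j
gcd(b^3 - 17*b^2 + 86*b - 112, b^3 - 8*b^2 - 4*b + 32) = b^2 - 10*b + 16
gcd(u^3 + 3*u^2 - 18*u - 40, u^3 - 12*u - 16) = u^2 - 2*u - 8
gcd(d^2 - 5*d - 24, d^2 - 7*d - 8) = d - 8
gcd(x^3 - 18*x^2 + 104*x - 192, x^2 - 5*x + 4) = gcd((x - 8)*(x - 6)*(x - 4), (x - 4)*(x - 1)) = x - 4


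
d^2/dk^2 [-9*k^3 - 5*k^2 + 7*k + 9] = -54*k - 10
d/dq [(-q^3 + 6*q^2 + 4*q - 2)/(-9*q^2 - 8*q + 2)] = (9*q^4 + 16*q^3 - 18*q^2 - 12*q - 8)/(81*q^4 + 144*q^3 + 28*q^2 - 32*q + 4)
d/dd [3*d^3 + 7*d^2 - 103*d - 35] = 9*d^2 + 14*d - 103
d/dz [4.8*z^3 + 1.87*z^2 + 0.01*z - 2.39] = 14.4*z^2 + 3.74*z + 0.01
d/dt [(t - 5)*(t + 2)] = 2*t - 3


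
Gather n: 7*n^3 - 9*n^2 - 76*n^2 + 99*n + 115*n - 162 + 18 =7*n^3 - 85*n^2 + 214*n - 144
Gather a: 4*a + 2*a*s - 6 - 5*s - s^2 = a*(2*s + 4) - s^2 - 5*s - 6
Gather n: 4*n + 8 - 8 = 4*n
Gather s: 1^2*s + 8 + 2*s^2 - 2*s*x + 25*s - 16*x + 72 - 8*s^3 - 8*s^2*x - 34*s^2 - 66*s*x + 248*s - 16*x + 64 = -8*s^3 + s^2*(-8*x - 32) + s*(274 - 68*x) - 32*x + 144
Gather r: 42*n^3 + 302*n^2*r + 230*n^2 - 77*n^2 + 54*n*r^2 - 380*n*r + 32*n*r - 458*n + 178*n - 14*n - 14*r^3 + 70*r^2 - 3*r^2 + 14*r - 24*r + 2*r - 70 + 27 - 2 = 42*n^3 + 153*n^2 - 294*n - 14*r^3 + r^2*(54*n + 67) + r*(302*n^2 - 348*n - 8) - 45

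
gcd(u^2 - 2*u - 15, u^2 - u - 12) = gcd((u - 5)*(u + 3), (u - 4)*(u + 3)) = u + 3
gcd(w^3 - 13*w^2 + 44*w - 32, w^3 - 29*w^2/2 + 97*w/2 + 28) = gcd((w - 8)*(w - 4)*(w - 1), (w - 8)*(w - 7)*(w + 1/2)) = w - 8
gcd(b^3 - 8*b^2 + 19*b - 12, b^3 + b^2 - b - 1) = b - 1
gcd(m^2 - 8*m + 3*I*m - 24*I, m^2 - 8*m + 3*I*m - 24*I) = m^2 + m*(-8 + 3*I) - 24*I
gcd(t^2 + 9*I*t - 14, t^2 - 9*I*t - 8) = 1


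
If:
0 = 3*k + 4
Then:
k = -4/3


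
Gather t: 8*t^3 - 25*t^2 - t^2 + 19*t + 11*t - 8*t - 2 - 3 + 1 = 8*t^3 - 26*t^2 + 22*t - 4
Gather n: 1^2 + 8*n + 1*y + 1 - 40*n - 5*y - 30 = -32*n - 4*y - 28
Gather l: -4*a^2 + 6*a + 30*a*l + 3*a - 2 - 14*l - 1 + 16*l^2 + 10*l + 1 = -4*a^2 + 9*a + 16*l^2 + l*(30*a - 4) - 2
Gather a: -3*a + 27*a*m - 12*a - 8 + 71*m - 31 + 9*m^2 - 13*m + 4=a*(27*m - 15) + 9*m^2 + 58*m - 35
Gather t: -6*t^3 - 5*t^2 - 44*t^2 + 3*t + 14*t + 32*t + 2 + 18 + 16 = -6*t^3 - 49*t^2 + 49*t + 36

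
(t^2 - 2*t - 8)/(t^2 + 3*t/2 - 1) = 2*(t - 4)/(2*t - 1)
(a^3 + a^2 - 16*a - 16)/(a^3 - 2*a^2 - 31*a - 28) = (a - 4)/(a - 7)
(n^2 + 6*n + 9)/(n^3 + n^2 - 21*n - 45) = 1/(n - 5)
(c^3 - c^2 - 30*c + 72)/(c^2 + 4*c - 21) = (c^2 + 2*c - 24)/(c + 7)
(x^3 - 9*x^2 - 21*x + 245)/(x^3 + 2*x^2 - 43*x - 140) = (x - 7)/(x + 4)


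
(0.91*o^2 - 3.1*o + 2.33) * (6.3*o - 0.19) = 5.733*o^3 - 19.7029*o^2 + 15.268*o - 0.4427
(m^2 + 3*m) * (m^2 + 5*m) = m^4 + 8*m^3 + 15*m^2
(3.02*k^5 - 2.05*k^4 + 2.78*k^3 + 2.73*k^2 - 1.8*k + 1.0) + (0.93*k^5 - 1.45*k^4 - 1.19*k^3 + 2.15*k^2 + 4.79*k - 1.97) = 3.95*k^5 - 3.5*k^4 + 1.59*k^3 + 4.88*k^2 + 2.99*k - 0.97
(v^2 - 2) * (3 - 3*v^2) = -3*v^4 + 9*v^2 - 6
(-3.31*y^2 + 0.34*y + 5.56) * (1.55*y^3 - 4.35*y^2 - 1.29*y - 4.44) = -5.1305*y^5 + 14.9255*y^4 + 11.4089*y^3 - 9.9282*y^2 - 8.682*y - 24.6864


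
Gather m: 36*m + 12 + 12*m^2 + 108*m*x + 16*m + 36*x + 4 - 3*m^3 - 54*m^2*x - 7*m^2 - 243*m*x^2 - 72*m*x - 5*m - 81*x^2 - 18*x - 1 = -3*m^3 + m^2*(5 - 54*x) + m*(-243*x^2 + 36*x + 47) - 81*x^2 + 18*x + 15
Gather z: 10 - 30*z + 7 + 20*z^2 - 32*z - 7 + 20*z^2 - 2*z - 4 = 40*z^2 - 64*z + 6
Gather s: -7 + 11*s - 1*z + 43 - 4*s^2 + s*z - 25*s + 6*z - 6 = -4*s^2 + s*(z - 14) + 5*z + 30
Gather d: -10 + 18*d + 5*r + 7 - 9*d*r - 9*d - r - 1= d*(9 - 9*r) + 4*r - 4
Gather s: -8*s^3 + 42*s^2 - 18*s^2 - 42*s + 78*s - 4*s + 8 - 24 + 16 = -8*s^3 + 24*s^2 + 32*s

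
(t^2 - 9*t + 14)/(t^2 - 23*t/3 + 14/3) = 3*(t - 2)/(3*t - 2)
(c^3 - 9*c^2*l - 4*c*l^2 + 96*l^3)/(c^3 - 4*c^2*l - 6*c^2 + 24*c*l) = (c^2 - 5*c*l - 24*l^2)/(c*(c - 6))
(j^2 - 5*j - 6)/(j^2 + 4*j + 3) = (j - 6)/(j + 3)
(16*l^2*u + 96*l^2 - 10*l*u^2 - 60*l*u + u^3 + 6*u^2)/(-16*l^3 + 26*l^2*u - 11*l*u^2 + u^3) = (u + 6)/(-l + u)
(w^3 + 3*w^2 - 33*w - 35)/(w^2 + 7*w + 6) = (w^2 + 2*w - 35)/(w + 6)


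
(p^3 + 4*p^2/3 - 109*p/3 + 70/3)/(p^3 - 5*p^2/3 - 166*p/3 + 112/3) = (p - 5)/(p - 8)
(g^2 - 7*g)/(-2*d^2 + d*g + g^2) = g*(g - 7)/(-2*d^2 + d*g + g^2)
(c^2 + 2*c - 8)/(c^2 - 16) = (c - 2)/(c - 4)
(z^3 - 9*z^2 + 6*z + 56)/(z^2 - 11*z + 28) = z + 2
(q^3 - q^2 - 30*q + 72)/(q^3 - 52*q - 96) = (q^2 - 7*q + 12)/(q^2 - 6*q - 16)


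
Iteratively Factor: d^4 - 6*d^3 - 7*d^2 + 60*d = (d - 5)*(d^3 - d^2 - 12*d) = (d - 5)*(d + 3)*(d^2 - 4*d) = (d - 5)*(d - 4)*(d + 3)*(d)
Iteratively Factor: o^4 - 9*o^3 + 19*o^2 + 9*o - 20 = (o - 1)*(o^3 - 8*o^2 + 11*o + 20) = (o - 5)*(o - 1)*(o^2 - 3*o - 4) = (o - 5)*(o - 1)*(o + 1)*(o - 4)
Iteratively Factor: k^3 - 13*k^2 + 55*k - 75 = (k - 5)*(k^2 - 8*k + 15) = (k - 5)*(k - 3)*(k - 5)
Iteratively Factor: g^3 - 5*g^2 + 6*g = (g)*(g^2 - 5*g + 6) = g*(g - 3)*(g - 2)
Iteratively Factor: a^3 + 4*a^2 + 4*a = (a)*(a^2 + 4*a + 4) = a*(a + 2)*(a + 2)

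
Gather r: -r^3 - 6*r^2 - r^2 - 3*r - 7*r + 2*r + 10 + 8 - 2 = -r^3 - 7*r^2 - 8*r + 16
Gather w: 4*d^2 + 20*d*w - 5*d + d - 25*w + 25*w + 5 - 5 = 4*d^2 + 20*d*w - 4*d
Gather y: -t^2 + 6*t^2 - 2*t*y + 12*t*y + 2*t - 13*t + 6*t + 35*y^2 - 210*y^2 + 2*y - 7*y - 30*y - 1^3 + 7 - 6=5*t^2 - 5*t - 175*y^2 + y*(10*t - 35)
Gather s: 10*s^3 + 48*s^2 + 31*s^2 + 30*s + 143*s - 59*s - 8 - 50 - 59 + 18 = 10*s^3 + 79*s^2 + 114*s - 99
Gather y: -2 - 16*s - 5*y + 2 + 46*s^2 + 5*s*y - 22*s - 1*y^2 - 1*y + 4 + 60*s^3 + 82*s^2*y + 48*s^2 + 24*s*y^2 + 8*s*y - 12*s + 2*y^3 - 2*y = 60*s^3 + 94*s^2 - 50*s + 2*y^3 + y^2*(24*s - 1) + y*(82*s^2 + 13*s - 8) + 4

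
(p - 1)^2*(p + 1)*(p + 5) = p^4 + 4*p^3 - 6*p^2 - 4*p + 5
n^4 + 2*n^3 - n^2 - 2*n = n*(n - 1)*(n + 1)*(n + 2)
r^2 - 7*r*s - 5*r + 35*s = (r - 5)*(r - 7*s)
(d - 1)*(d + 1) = d^2 - 1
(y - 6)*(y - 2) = y^2 - 8*y + 12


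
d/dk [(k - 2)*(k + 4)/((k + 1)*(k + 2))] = (k^2 + 20*k + 28)/(k^4 + 6*k^3 + 13*k^2 + 12*k + 4)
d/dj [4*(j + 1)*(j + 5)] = 8*j + 24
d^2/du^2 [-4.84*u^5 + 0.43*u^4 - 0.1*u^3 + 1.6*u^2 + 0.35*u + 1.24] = -96.8*u^3 + 5.16*u^2 - 0.6*u + 3.2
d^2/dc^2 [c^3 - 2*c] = 6*c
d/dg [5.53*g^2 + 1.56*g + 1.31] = 11.06*g + 1.56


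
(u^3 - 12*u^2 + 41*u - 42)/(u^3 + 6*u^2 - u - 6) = (u^3 - 12*u^2 + 41*u - 42)/(u^3 + 6*u^2 - u - 6)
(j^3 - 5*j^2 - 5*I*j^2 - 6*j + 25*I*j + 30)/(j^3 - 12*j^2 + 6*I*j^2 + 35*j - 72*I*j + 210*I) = (j^2 - 5*I*j - 6)/(j^2 + j*(-7 + 6*I) - 42*I)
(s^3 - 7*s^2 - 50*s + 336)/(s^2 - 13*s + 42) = (s^2 - s - 56)/(s - 7)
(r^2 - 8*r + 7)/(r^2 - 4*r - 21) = (r - 1)/(r + 3)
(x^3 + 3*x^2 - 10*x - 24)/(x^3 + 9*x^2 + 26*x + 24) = (x - 3)/(x + 3)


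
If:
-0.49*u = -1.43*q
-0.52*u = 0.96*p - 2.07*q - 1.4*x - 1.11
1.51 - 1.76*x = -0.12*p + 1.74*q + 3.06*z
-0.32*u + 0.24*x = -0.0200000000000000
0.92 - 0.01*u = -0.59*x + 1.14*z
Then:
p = 0.78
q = -0.04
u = -0.12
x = -0.24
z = 0.68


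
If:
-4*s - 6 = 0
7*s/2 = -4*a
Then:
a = 21/16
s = -3/2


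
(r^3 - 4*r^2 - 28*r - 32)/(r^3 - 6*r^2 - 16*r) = (r + 2)/r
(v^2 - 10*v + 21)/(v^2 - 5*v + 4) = (v^2 - 10*v + 21)/(v^2 - 5*v + 4)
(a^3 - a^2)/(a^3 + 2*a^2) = (a - 1)/(a + 2)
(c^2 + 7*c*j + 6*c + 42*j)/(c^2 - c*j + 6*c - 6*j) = (c + 7*j)/(c - j)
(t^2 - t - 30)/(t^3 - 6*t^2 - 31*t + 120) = (t - 6)/(t^2 - 11*t + 24)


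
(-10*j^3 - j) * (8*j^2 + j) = -80*j^5 - 10*j^4 - 8*j^3 - j^2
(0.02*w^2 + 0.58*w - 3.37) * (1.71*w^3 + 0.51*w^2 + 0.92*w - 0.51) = 0.0342*w^5 + 1.002*w^4 - 5.4485*w^3 - 1.1953*w^2 - 3.3962*w + 1.7187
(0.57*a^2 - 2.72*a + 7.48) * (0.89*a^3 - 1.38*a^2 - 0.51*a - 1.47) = 0.5073*a^5 - 3.2074*a^4 + 10.1201*a^3 - 9.7731*a^2 + 0.1836*a - 10.9956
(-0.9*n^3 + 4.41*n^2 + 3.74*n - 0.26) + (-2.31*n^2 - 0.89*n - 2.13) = -0.9*n^3 + 2.1*n^2 + 2.85*n - 2.39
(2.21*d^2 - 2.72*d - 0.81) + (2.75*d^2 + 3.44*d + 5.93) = 4.96*d^2 + 0.72*d + 5.12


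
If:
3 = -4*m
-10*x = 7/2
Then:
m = -3/4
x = -7/20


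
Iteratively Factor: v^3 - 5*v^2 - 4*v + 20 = (v + 2)*(v^2 - 7*v + 10) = (v - 2)*(v + 2)*(v - 5)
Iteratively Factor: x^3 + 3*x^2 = (x + 3)*(x^2) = x*(x + 3)*(x)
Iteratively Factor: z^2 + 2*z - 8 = (z + 4)*(z - 2)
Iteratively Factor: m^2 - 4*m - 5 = (m - 5)*(m + 1)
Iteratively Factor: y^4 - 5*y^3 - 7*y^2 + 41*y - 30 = (y - 1)*(y^3 - 4*y^2 - 11*y + 30) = (y - 2)*(y - 1)*(y^2 - 2*y - 15) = (y - 5)*(y - 2)*(y - 1)*(y + 3)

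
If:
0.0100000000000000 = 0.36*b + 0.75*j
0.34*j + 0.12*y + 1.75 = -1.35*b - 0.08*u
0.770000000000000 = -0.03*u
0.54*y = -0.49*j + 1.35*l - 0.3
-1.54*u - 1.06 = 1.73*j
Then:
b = -46.30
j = 22.24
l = 192.43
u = -25.67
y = 460.35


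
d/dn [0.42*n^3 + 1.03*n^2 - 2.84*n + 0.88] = 1.26*n^2 + 2.06*n - 2.84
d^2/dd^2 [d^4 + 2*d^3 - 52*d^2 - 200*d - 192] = 12*d^2 + 12*d - 104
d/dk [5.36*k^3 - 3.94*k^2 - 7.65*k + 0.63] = 16.08*k^2 - 7.88*k - 7.65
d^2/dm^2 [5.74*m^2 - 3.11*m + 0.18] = 11.4800000000000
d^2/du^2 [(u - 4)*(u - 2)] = 2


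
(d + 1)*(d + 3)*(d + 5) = d^3 + 9*d^2 + 23*d + 15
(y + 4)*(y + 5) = y^2 + 9*y + 20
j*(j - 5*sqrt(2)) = j^2 - 5*sqrt(2)*j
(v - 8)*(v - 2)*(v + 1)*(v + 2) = v^4 - 7*v^3 - 12*v^2 + 28*v + 32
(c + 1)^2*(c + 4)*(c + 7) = c^4 + 13*c^3 + 51*c^2 + 67*c + 28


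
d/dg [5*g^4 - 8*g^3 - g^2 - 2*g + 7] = 20*g^3 - 24*g^2 - 2*g - 2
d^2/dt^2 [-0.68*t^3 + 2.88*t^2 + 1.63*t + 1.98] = 5.76 - 4.08*t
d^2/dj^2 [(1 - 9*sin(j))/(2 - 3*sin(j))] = 15*(-3*sin(j)^2 - 2*sin(j) + 6)/(3*sin(j) - 2)^3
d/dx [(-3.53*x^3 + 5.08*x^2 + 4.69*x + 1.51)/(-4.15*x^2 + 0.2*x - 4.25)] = (14.6495*x^4 - 1.412*x^3 + 65.487*x^2 - 30.647*x - 20.2345)/(17.2225*x^4 - 1.66*x^3 + 35.315*x^2 - 1.7*x + 18.0625)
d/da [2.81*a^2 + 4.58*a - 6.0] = 5.62*a + 4.58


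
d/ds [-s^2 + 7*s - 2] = 7 - 2*s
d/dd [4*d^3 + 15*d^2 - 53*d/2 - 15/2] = 12*d^2 + 30*d - 53/2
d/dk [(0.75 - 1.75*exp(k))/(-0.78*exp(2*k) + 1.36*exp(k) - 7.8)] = (-1.365*exp(2*k) + 1.17*exp(k) + 12.63)*exp(k)/(0.6084*exp(4*k) - 2.1216*exp(3*k) + 14.0176*exp(2*k) - 21.216*exp(k) + 60.84)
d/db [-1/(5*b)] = 1/(5*b^2)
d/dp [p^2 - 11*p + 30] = 2*p - 11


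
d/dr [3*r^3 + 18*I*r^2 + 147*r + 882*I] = 9*r^2 + 36*I*r + 147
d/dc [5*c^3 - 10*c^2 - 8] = 5*c*(3*c - 4)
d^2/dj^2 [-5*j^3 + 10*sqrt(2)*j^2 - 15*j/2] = -30*j + 20*sqrt(2)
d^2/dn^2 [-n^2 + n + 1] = -2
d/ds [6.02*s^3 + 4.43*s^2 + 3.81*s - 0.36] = 18.06*s^2 + 8.86*s + 3.81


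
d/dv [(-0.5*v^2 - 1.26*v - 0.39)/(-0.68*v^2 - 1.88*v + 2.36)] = (0.0832000000000002*v^2 - 2.8904*v - 3.7068)/(0.4624*v^4 + 2.5568*v^3 + 0.3248*v^2 - 8.8736*v + 5.5696)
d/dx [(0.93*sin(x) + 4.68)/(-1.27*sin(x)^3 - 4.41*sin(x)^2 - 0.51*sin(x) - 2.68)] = (2.3622*sin(x)^3 + 21.9321*sin(x)^2 + 41.2776*sin(x) - 0.1056)*cos(x)/(1.6129*sin(x)^6 + 11.2014*sin(x)^5 + 20.7435*sin(x)^4 + 11.3054*sin(x)^3 + 23.8977*sin(x)^2 + 2.7336*sin(x) + 7.1824)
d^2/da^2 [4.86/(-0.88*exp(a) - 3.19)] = (13.642992 - 3.763584*exp(a))*exp(a)/(0.88*exp(a) + 3.19)^3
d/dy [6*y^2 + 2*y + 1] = 12*y + 2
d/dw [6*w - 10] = 6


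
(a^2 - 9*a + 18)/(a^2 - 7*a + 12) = (a - 6)/(a - 4)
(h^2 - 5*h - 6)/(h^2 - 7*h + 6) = (h + 1)/(h - 1)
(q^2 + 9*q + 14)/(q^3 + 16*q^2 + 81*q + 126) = (q + 2)/(q^2 + 9*q + 18)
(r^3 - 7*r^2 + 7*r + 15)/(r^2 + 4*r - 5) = (r^3 - 7*r^2 + 7*r + 15)/(r^2 + 4*r - 5)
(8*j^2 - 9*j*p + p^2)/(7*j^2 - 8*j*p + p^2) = (-8*j + p)/(-7*j + p)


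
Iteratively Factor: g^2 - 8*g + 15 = (g - 3)*(g - 5)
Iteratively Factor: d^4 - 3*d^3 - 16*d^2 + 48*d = (d)*(d^3 - 3*d^2 - 16*d + 48) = d*(d + 4)*(d^2 - 7*d + 12) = d*(d - 3)*(d + 4)*(d - 4)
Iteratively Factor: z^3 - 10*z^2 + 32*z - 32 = (z - 4)*(z^2 - 6*z + 8) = (z - 4)^2*(z - 2)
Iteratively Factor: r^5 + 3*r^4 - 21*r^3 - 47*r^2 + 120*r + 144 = (r + 1)*(r^4 + 2*r^3 - 23*r^2 - 24*r + 144) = (r + 1)*(r + 4)*(r^3 - 2*r^2 - 15*r + 36) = (r - 3)*(r + 1)*(r + 4)*(r^2 + r - 12) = (r - 3)*(r + 1)*(r + 4)^2*(r - 3)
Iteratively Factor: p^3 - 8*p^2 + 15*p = (p - 3)*(p^2 - 5*p) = p*(p - 3)*(p - 5)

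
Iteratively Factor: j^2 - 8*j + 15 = (j - 3)*(j - 5)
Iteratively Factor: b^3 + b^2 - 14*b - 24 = (b + 3)*(b^2 - 2*b - 8) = (b + 2)*(b + 3)*(b - 4)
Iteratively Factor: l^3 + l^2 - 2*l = (l - 1)*(l^2 + 2*l) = (l - 1)*(l + 2)*(l)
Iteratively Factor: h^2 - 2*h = (h)*(h - 2)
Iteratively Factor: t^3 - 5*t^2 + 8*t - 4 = (t - 2)*(t^2 - 3*t + 2) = (t - 2)^2*(t - 1)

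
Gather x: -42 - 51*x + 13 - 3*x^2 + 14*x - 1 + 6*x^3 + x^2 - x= 6*x^3 - 2*x^2 - 38*x - 30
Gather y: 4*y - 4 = 4*y - 4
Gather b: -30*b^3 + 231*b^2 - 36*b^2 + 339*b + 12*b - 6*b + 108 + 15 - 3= -30*b^3 + 195*b^2 + 345*b + 120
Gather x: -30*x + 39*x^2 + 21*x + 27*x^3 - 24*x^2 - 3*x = 27*x^3 + 15*x^2 - 12*x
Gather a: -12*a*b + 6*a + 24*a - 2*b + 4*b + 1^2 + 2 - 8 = a*(30 - 12*b) + 2*b - 5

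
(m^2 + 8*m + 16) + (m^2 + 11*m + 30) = 2*m^2 + 19*m + 46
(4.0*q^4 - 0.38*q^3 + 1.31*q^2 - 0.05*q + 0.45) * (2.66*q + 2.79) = 10.64*q^5 + 10.1492*q^4 + 2.4244*q^3 + 3.5219*q^2 + 1.0575*q + 1.2555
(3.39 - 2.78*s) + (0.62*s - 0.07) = 3.32 - 2.16*s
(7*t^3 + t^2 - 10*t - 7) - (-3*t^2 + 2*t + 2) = 7*t^3 + 4*t^2 - 12*t - 9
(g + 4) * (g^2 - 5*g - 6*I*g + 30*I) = g^3 - g^2 - 6*I*g^2 - 20*g + 6*I*g + 120*I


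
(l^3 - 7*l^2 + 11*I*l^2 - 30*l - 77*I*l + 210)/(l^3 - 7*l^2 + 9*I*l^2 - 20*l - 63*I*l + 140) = (l + 6*I)/(l + 4*I)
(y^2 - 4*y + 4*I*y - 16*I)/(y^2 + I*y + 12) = (y - 4)/(y - 3*I)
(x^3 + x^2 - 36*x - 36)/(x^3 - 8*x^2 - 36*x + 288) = (x + 1)/(x - 8)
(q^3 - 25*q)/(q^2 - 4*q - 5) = q*(q + 5)/(q + 1)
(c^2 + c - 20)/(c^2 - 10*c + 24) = (c + 5)/(c - 6)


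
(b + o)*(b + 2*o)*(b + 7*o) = b^3 + 10*b^2*o + 23*b*o^2 + 14*o^3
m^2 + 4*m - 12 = (m - 2)*(m + 6)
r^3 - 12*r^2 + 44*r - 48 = (r - 6)*(r - 4)*(r - 2)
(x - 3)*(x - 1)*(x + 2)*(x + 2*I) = x^4 - 2*x^3 + 2*I*x^3 - 5*x^2 - 4*I*x^2 + 6*x - 10*I*x + 12*I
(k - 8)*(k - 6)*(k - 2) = k^3 - 16*k^2 + 76*k - 96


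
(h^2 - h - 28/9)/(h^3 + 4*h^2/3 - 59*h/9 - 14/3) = (3*h + 4)/(3*h^2 + 11*h + 6)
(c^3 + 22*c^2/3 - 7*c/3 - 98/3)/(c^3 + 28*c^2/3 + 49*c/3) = (c - 2)/c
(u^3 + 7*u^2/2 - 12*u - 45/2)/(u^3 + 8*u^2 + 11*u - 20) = (2*u^2 - 3*u - 9)/(2*(u^2 + 3*u - 4))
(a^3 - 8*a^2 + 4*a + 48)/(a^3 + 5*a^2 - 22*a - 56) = (a - 6)/(a + 7)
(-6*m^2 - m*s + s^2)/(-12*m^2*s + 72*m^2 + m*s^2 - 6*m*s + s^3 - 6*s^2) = (2*m + s)/(4*m*s - 24*m + s^2 - 6*s)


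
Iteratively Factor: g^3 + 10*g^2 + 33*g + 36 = (g + 4)*(g^2 + 6*g + 9) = (g + 3)*(g + 4)*(g + 3)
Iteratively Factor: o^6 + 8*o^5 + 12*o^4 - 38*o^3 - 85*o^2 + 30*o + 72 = (o - 1)*(o^5 + 9*o^4 + 21*o^3 - 17*o^2 - 102*o - 72) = (o - 1)*(o + 3)*(o^4 + 6*o^3 + 3*o^2 - 26*o - 24) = (o - 1)*(o + 1)*(o + 3)*(o^3 + 5*o^2 - 2*o - 24) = (o - 2)*(o - 1)*(o + 1)*(o + 3)*(o^2 + 7*o + 12) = (o - 2)*(o - 1)*(o + 1)*(o + 3)^2*(o + 4)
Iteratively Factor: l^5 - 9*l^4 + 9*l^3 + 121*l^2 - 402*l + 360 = (l - 2)*(l^4 - 7*l^3 - 5*l^2 + 111*l - 180) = (l - 3)*(l - 2)*(l^3 - 4*l^2 - 17*l + 60) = (l - 5)*(l - 3)*(l - 2)*(l^2 + l - 12) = (l - 5)*(l - 3)^2*(l - 2)*(l + 4)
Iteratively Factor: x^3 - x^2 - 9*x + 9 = (x + 3)*(x^2 - 4*x + 3) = (x - 3)*(x + 3)*(x - 1)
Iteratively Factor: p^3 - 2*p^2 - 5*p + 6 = (p - 3)*(p^2 + p - 2) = (p - 3)*(p + 2)*(p - 1)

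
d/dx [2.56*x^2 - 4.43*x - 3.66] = 5.12*x - 4.43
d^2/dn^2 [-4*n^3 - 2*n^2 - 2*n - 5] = -24*n - 4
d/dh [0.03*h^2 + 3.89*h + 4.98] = 0.06*h + 3.89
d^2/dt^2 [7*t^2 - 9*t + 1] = 14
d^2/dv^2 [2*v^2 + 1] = 4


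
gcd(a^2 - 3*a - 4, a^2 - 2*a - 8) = a - 4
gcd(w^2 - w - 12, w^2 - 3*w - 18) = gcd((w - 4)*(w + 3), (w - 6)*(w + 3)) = w + 3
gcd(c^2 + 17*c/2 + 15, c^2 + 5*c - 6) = c + 6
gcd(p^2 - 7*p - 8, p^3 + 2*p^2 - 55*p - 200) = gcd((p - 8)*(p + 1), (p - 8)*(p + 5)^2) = p - 8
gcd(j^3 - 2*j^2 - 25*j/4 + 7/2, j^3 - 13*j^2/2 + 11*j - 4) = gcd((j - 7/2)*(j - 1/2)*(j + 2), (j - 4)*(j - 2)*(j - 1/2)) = j - 1/2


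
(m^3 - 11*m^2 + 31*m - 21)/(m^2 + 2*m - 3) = (m^2 - 10*m + 21)/(m + 3)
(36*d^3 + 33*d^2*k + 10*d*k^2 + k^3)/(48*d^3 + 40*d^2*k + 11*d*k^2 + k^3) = (3*d + k)/(4*d + k)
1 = 1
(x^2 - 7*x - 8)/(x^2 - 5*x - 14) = (-x^2 + 7*x + 8)/(-x^2 + 5*x + 14)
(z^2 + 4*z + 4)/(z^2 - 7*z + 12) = (z^2 + 4*z + 4)/(z^2 - 7*z + 12)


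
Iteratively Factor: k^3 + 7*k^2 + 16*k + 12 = (k + 2)*(k^2 + 5*k + 6) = (k + 2)^2*(k + 3)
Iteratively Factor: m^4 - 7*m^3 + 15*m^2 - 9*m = (m - 3)*(m^3 - 4*m^2 + 3*m) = (m - 3)*(m - 1)*(m^2 - 3*m) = (m - 3)^2*(m - 1)*(m)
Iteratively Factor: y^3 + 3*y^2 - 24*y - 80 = (y + 4)*(y^2 - y - 20) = (y + 4)^2*(y - 5)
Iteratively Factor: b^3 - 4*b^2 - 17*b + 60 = (b + 4)*(b^2 - 8*b + 15) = (b - 3)*(b + 4)*(b - 5)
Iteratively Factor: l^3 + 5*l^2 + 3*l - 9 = (l + 3)*(l^2 + 2*l - 3) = (l + 3)^2*(l - 1)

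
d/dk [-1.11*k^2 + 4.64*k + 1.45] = 4.64 - 2.22*k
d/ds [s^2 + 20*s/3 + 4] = 2*s + 20/3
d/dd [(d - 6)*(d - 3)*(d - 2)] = 3*d^2 - 22*d + 36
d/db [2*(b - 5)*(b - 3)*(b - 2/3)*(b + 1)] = 8*b^3 - 46*b^2 + 140*b/3 + 62/3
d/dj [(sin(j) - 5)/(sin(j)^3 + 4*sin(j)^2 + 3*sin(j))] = (-2*sin(j)^3 + 11*sin(j)^2 + 40*sin(j) + 15)*cos(j)/((sin(j) + 1)^2*(sin(j) + 3)^2*sin(j)^2)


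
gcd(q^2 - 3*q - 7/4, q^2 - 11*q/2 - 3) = q + 1/2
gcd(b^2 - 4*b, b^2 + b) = b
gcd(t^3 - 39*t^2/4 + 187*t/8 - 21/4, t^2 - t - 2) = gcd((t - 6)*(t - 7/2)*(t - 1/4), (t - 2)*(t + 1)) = 1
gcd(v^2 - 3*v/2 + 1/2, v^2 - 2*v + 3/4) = v - 1/2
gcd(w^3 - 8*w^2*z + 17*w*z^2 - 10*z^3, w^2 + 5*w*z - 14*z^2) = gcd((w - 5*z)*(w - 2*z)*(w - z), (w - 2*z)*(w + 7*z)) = -w + 2*z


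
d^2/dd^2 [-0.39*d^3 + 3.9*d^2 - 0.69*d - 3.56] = 7.8 - 2.34*d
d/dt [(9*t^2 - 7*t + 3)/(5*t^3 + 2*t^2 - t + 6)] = (-45*t^4 + 70*t^3 - 40*t^2 + 96*t - 39)/(25*t^6 + 20*t^5 - 6*t^4 + 56*t^3 + 25*t^2 - 12*t + 36)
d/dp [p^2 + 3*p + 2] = 2*p + 3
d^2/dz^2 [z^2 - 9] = 2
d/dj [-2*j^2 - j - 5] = -4*j - 1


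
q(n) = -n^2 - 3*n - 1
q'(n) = -2*n - 3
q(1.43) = -7.33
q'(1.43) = -5.86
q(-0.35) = -0.07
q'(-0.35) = -2.30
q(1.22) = -6.15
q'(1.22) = -5.44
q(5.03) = -41.39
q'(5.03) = -13.06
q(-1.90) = 1.09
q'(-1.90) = 0.80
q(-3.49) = -2.71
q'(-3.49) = 3.98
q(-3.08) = -1.25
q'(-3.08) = 3.16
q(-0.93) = 0.93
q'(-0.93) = -1.14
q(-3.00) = -1.00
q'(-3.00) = 3.00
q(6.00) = -55.00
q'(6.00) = -15.00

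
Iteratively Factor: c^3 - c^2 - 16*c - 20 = (c + 2)*(c^2 - 3*c - 10) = (c - 5)*(c + 2)*(c + 2)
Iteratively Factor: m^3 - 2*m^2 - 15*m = (m + 3)*(m^2 - 5*m) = (m - 5)*(m + 3)*(m)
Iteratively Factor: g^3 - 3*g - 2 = (g + 1)*(g^2 - g - 2) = (g - 2)*(g + 1)*(g + 1)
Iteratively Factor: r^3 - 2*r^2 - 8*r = (r + 2)*(r^2 - 4*r) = (r - 4)*(r + 2)*(r)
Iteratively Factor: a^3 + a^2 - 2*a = (a)*(a^2 + a - 2) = a*(a + 2)*(a - 1)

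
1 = 1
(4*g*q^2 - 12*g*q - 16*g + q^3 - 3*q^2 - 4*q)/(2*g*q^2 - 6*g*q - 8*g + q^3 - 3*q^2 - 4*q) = (4*g + q)/(2*g + q)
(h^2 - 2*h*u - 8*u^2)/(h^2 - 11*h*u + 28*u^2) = (-h - 2*u)/(-h + 7*u)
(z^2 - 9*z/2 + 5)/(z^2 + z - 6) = (z - 5/2)/(z + 3)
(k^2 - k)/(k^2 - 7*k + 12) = k*(k - 1)/(k^2 - 7*k + 12)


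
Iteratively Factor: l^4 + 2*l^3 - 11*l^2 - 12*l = (l - 3)*(l^3 + 5*l^2 + 4*l) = (l - 3)*(l + 4)*(l^2 + l) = (l - 3)*(l + 1)*(l + 4)*(l)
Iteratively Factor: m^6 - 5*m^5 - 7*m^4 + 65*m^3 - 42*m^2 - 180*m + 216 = (m + 3)*(m^5 - 8*m^4 + 17*m^3 + 14*m^2 - 84*m + 72) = (m + 2)*(m + 3)*(m^4 - 10*m^3 + 37*m^2 - 60*m + 36) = (m - 3)*(m + 2)*(m + 3)*(m^3 - 7*m^2 + 16*m - 12) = (m - 3)*(m - 2)*(m + 2)*(m + 3)*(m^2 - 5*m + 6) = (m - 3)*(m - 2)^2*(m + 2)*(m + 3)*(m - 3)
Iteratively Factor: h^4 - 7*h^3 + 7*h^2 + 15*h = (h - 3)*(h^3 - 4*h^2 - 5*h) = (h - 3)*(h + 1)*(h^2 - 5*h) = h*(h - 3)*(h + 1)*(h - 5)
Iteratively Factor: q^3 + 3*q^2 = (q)*(q^2 + 3*q) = q*(q + 3)*(q)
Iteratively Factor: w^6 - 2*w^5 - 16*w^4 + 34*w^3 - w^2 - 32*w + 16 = (w - 1)*(w^5 - w^4 - 17*w^3 + 17*w^2 + 16*w - 16) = (w - 1)*(w + 1)*(w^4 - 2*w^3 - 15*w^2 + 32*w - 16) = (w - 1)*(w + 1)*(w + 4)*(w^3 - 6*w^2 + 9*w - 4) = (w - 1)^2*(w + 1)*(w + 4)*(w^2 - 5*w + 4) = (w - 1)^3*(w + 1)*(w + 4)*(w - 4)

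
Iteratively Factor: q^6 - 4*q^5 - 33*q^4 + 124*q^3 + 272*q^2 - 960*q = (q - 5)*(q^5 + q^4 - 28*q^3 - 16*q^2 + 192*q) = (q - 5)*(q - 4)*(q^4 + 5*q^3 - 8*q^2 - 48*q) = q*(q - 5)*(q - 4)*(q^3 + 5*q^2 - 8*q - 48) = q*(q - 5)*(q - 4)*(q - 3)*(q^2 + 8*q + 16) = q*(q - 5)*(q - 4)*(q - 3)*(q + 4)*(q + 4)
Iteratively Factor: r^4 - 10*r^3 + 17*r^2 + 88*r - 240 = (r + 3)*(r^3 - 13*r^2 + 56*r - 80) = (r - 5)*(r + 3)*(r^2 - 8*r + 16) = (r - 5)*(r - 4)*(r + 3)*(r - 4)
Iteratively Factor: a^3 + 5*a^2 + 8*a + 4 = (a + 2)*(a^2 + 3*a + 2) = (a + 1)*(a + 2)*(a + 2)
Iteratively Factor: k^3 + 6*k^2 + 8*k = (k + 4)*(k^2 + 2*k) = (k + 2)*(k + 4)*(k)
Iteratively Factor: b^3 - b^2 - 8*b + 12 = (b - 2)*(b^2 + b - 6) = (b - 2)*(b + 3)*(b - 2)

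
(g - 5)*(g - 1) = g^2 - 6*g + 5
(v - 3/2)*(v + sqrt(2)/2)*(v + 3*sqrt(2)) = v^3 - 3*v^2/2 + 7*sqrt(2)*v^2/2 - 21*sqrt(2)*v/4 + 3*v - 9/2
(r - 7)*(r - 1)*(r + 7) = r^3 - r^2 - 49*r + 49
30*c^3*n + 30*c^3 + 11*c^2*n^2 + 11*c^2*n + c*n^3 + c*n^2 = (5*c + n)*(6*c + n)*(c*n + c)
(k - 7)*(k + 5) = k^2 - 2*k - 35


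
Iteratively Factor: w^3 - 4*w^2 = (w)*(w^2 - 4*w) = w*(w - 4)*(w)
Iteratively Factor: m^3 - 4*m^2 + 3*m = (m - 3)*(m^2 - m) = m*(m - 3)*(m - 1)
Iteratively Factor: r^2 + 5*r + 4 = (r + 1)*(r + 4)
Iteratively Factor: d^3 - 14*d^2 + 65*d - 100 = (d - 5)*(d^2 - 9*d + 20) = (d - 5)*(d - 4)*(d - 5)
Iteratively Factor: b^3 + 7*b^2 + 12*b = (b + 3)*(b^2 + 4*b) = (b + 3)*(b + 4)*(b)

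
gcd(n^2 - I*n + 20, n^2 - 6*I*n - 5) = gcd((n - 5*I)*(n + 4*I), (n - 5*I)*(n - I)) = n - 5*I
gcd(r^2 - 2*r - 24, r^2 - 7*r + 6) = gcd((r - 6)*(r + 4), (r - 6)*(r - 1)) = r - 6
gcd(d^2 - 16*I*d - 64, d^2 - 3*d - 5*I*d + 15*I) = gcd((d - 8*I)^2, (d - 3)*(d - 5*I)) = 1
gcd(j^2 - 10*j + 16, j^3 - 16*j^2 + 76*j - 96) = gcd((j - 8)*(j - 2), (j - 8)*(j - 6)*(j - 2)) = j^2 - 10*j + 16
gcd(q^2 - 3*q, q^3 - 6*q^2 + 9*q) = q^2 - 3*q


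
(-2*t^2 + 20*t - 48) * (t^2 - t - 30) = -2*t^4 + 22*t^3 - 8*t^2 - 552*t + 1440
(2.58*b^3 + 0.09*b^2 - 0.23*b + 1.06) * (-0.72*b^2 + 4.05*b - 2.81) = -1.8576*b^5 + 10.3842*b^4 - 6.7197*b^3 - 1.9476*b^2 + 4.9393*b - 2.9786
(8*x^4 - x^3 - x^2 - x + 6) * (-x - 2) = -8*x^5 - 15*x^4 + 3*x^3 + 3*x^2 - 4*x - 12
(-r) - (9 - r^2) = r^2 - r - 9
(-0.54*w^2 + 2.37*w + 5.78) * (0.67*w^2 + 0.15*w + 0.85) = -0.3618*w^4 + 1.5069*w^3 + 3.7691*w^2 + 2.8815*w + 4.913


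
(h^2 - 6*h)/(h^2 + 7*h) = (h - 6)/(h + 7)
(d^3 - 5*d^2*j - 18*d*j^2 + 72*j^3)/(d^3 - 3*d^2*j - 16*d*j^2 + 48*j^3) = (d - 6*j)/(d - 4*j)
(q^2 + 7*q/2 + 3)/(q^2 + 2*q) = (q + 3/2)/q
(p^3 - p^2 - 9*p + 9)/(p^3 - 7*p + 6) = (p - 3)/(p - 2)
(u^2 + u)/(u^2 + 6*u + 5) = u/(u + 5)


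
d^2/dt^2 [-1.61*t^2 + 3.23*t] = -3.22000000000000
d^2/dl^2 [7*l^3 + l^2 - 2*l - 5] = 42*l + 2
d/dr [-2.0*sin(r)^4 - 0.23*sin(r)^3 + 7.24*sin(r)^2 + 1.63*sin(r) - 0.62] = (-8.0*sin(r)^3 - 0.69*sin(r)^2 + 14.48*sin(r) + 1.63)*cos(r)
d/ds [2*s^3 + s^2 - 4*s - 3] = 6*s^2 + 2*s - 4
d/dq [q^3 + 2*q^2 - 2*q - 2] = 3*q^2 + 4*q - 2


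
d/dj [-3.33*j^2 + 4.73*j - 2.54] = 4.73 - 6.66*j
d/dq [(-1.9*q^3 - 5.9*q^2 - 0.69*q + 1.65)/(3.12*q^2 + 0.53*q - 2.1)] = (-5.928*q^4 - 2.014*q^3 + 10.9958*q^2 + 14.484*q + 0.5745)/(9.7344*q^4 + 3.3072*q^3 - 12.8231*q^2 - 2.226*q + 4.41)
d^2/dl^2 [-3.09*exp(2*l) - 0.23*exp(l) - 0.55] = (-12.36*exp(l) - 0.23)*exp(l)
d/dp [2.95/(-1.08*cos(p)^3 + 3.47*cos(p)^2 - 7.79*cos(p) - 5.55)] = (-9.558*cos(p)^2 + 20.473*cos(p) - 22.9805)*sin(p)/(1.08*cos(p)^3 - 3.47*cos(p)^2 + 7.79*cos(p) + 5.55)^2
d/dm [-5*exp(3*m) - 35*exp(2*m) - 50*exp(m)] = (-15*exp(2*m) - 70*exp(m) - 50)*exp(m)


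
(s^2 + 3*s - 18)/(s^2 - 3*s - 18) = (-s^2 - 3*s + 18)/(-s^2 + 3*s + 18)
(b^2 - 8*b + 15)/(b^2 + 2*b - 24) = (b^2 - 8*b + 15)/(b^2 + 2*b - 24)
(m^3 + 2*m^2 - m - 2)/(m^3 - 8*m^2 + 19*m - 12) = (m^2 + 3*m + 2)/(m^2 - 7*m + 12)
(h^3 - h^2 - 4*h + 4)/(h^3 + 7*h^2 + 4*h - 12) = (h - 2)/(h + 6)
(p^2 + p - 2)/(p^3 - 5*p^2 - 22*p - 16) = (p - 1)/(p^2 - 7*p - 8)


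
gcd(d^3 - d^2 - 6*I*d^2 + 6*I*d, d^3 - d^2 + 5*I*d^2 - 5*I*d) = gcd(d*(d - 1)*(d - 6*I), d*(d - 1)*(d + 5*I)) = d^2 - d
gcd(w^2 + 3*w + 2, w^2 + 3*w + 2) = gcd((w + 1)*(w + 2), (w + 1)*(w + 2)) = w^2 + 3*w + 2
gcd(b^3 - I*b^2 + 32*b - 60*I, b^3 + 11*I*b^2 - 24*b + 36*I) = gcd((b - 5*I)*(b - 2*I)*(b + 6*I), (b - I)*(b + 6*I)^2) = b + 6*I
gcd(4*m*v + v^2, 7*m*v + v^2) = v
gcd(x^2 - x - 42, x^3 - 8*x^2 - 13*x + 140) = x - 7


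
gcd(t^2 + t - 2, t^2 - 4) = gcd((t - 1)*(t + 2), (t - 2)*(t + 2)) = t + 2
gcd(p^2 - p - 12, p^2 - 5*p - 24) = p + 3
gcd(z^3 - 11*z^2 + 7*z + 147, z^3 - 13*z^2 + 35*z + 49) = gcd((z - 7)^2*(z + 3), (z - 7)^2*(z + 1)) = z^2 - 14*z + 49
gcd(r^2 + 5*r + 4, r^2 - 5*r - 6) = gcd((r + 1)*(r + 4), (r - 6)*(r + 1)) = r + 1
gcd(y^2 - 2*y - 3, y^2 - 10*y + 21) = y - 3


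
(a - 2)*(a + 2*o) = a^2 + 2*a*o - 2*a - 4*o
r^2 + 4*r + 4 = (r + 2)^2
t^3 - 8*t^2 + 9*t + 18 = (t - 6)*(t - 3)*(t + 1)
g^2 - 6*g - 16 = (g - 8)*(g + 2)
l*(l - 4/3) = l^2 - 4*l/3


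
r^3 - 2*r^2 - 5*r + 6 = (r - 3)*(r - 1)*(r + 2)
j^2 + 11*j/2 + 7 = (j + 2)*(j + 7/2)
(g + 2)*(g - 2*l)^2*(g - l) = g^4 - 5*g^3*l + 2*g^3 + 8*g^2*l^2 - 10*g^2*l - 4*g*l^3 + 16*g*l^2 - 8*l^3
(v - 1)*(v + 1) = v^2 - 1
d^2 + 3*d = d*(d + 3)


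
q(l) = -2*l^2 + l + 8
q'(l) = 1 - 4*l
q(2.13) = 1.06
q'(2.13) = -7.52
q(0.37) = 8.10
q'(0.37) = -0.48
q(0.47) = 8.03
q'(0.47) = -0.88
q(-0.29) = 7.54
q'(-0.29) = 2.16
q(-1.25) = 3.62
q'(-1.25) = 6.00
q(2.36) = -0.78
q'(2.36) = -8.44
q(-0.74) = 6.16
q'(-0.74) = 3.96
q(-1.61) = 1.21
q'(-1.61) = 7.44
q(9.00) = -145.00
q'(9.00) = -35.00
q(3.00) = -7.00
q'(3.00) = -11.00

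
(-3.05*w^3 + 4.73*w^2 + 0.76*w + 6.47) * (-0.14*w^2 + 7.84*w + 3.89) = 0.427*w^5 - 24.5742*w^4 + 25.1123*w^3 + 23.4523*w^2 + 53.6812*w + 25.1683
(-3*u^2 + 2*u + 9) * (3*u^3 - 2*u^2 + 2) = -9*u^5 + 12*u^4 + 23*u^3 - 24*u^2 + 4*u + 18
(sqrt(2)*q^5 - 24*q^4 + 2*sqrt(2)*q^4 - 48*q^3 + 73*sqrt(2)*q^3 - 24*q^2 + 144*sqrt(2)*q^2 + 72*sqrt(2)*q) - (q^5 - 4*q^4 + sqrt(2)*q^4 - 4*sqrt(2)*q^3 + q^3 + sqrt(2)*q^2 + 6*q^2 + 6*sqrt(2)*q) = -q^5 + sqrt(2)*q^5 - 20*q^4 + sqrt(2)*q^4 - 49*q^3 + 77*sqrt(2)*q^3 - 30*q^2 + 143*sqrt(2)*q^2 + 66*sqrt(2)*q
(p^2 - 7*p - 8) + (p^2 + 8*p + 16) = 2*p^2 + p + 8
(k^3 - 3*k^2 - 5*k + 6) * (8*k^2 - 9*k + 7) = 8*k^5 - 33*k^4 - 6*k^3 + 72*k^2 - 89*k + 42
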